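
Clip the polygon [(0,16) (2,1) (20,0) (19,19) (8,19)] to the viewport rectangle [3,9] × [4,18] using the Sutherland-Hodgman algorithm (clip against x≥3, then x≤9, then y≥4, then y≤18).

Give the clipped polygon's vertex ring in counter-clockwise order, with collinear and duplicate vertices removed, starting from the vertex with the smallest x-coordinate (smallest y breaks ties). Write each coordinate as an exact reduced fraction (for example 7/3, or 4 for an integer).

1. After x ≥ 3: [(3,137/8) (3,17/18) (20,0) (19,19) (8,19)]
2. After x ≤ 9: [(3,137/8) (3,17/18) (9,11/18) (9,19) (8,19)]
3. After y ≥ 4: [(3,137/8) (3,4) (9,4) (9,19) (8,19)]
4. After y ≤ 18: [(16/3,18) (3,137/8) (3,4) (9,4) (9,18)]
5. Canonical ring: [(3,4) (9,4) (9,18) (16/3,18) (3,137/8)]

Clipped polygon: [(3,4) (9,4) (9,18) (16/3,18) (3,137/8)]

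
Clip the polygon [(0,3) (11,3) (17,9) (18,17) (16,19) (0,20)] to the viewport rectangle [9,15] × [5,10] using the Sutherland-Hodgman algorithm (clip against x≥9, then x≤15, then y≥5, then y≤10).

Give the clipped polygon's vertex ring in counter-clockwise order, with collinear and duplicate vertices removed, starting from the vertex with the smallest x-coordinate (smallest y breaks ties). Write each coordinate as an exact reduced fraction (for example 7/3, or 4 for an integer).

Clipped polygon: [(9,5) (13,5) (15,7) (15,10) (9,10)]

1. After x ≥ 9: [(9,3) (11,3) (17,9) (18,17) (16,19) (9,311/16)]
2. After x ≤ 15: [(9,3) (11,3) (15,7) (15,305/16) (9,311/16)]
3. After y ≥ 5: [(9,5) (13,5) (15,7) (15,305/16) (9,311/16)]
4. After y ≤ 10: [(9,10) (9,5) (13,5) (15,7) (15,10)]
5. Canonical ring: [(9,5) (13,5) (15,7) (15,10) (9,10)]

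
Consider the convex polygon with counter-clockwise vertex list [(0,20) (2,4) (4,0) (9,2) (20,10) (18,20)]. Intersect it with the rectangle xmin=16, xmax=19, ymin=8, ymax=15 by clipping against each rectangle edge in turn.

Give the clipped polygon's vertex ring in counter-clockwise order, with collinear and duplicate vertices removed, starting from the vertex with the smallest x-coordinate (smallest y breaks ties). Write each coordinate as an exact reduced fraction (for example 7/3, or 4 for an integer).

Clipped polygon: [(16,8) (69/4,8) (19,102/11) (19,15) (16,15)]

1. After x ≥ 16: [(16,20) (16,78/11) (20,10) (18,20)]
2. After x ≤ 19: [(16,20) (16,78/11) (19,102/11) (19,15) (18,20)]
3. After y ≥ 8: [(16,20) (16,8) (69/4,8) (19,102/11) (19,15) (18,20)]
4. After y ≤ 15: [(16,15) (16,8) (69/4,8) (19,102/11) (19,15) (19,15)]
5. Canonical ring: [(16,8) (69/4,8) (19,102/11) (19,15) (16,15)]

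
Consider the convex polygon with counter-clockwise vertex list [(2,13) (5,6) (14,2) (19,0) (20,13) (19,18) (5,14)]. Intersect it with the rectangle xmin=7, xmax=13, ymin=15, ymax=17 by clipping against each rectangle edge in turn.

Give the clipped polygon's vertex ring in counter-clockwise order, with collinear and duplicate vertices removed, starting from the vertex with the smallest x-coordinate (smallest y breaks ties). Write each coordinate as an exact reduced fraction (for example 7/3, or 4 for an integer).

1. After x ≥ 7: [(7,46/9) (14,2) (19,0) (20,13) (19,18) (7,102/7)]
2. After x ≤ 13: [(7,46/9) (13,22/9) (13,114/7) (7,102/7)]
3. After y ≥ 15: [(13,15) (13,114/7) (17/2,15)]
4. After y ≤ 17: [(13,15) (13,114/7) (17/2,15)]
5. Canonical ring: [(17/2,15) (13,15) (13,114/7)]

Clipped polygon: [(17/2,15) (13,15) (13,114/7)]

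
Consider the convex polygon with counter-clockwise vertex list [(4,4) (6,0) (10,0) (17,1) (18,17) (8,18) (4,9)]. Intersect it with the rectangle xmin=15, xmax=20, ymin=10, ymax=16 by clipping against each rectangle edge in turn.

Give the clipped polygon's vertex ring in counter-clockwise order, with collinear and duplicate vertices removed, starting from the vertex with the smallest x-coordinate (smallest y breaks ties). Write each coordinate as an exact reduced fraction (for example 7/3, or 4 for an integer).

1. After x ≥ 15: [(15,5/7) (17,1) (18,17) (15,173/10)]
2. After x ≤ 20: [(15,5/7) (17,1) (18,17) (15,173/10)]
3. After y ≥ 10: [(15,10) (281/16,10) (18,17) (15,173/10)]
4. After y ≤ 16: [(15,16) (15,10) (281/16,10) (287/16,16)]
5. Canonical ring: [(15,10) (281/16,10) (287/16,16) (15,16)]

Clipped polygon: [(15,10) (281/16,10) (287/16,16) (15,16)]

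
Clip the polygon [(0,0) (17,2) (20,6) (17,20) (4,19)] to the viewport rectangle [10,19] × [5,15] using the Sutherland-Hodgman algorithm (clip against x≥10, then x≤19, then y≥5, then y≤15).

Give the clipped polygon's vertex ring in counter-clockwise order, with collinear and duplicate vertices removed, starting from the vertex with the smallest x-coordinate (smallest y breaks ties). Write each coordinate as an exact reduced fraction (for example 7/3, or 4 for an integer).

1. After x ≥ 10: [(10,20/17) (17,2) (20,6) (17,20) (10,253/13)]
2. After x ≤ 19: [(10,20/17) (17,2) (19,14/3) (19,32/3) (17,20) (10,253/13)]
3. After y ≥ 5: [(10,5) (19,5) (19,32/3) (17,20) (10,253/13)]
4. After y ≤ 15: [(10,15) (10,5) (19,5) (19,32/3) (253/14,15)]
5. Canonical ring: [(10,5) (19,5) (19,32/3) (253/14,15) (10,15)]

Clipped polygon: [(10,5) (19,5) (19,32/3) (253/14,15) (10,15)]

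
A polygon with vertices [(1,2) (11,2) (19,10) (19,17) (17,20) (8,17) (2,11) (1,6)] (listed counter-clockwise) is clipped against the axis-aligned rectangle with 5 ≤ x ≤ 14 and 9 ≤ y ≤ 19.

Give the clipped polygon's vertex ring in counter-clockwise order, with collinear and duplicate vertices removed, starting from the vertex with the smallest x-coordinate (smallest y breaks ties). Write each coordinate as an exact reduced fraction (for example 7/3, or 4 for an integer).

Clipped polygon: [(5,9) (14,9) (14,19) (8,17) (5,14)]

1. After x ≥ 5: [(5,2) (11,2) (19,10) (19,17) (17,20) (8,17) (5,14)]
2. After x ≤ 14: [(5,2) (11,2) (14,5) (14,19) (8,17) (5,14)]
3. After y ≥ 9: [(5,9) (14,9) (14,19) (8,17) (5,14)]
4. After y ≤ 19: [(5,9) (14,9) (14,19) (8,17) (5,14)]
5. Canonical ring: [(5,9) (14,9) (14,19) (8,17) (5,14)]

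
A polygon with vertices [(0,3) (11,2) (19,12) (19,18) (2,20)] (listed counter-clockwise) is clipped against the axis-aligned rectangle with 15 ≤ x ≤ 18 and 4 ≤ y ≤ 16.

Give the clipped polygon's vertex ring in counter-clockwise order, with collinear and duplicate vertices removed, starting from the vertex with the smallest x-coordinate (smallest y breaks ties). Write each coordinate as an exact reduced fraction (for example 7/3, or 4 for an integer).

Clipped polygon: [(15,7) (18,43/4) (18,16) (15,16)]

1. After x ≥ 15: [(15,7) (19,12) (19,18) (15,314/17)]
2. After x ≤ 18: [(15,7) (18,43/4) (18,308/17) (15,314/17)]
3. After y ≥ 4: [(15,7) (18,43/4) (18,308/17) (15,314/17)]
4. After y ≤ 16: [(15,16) (15,7) (18,43/4) (18,16)]
5. Canonical ring: [(15,7) (18,43/4) (18,16) (15,16)]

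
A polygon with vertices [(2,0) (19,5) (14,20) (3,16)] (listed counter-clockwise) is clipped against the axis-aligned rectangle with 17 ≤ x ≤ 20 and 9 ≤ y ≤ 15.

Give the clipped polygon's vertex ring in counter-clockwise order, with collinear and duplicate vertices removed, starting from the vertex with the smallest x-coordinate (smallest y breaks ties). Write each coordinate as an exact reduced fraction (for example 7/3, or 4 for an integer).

1. After x ≥ 17: [(17,75/17) (19,5) (17,11)]
2. After x ≤ 20: [(17,75/17) (19,5) (17,11)]
3. After y ≥ 9: [(17,9) (53/3,9) (17,11)]
4. After y ≤ 15: [(17,9) (53/3,9) (17,11)]
5. Canonical ring: [(17,9) (53/3,9) (17,11)]

Clipped polygon: [(17,9) (53/3,9) (17,11)]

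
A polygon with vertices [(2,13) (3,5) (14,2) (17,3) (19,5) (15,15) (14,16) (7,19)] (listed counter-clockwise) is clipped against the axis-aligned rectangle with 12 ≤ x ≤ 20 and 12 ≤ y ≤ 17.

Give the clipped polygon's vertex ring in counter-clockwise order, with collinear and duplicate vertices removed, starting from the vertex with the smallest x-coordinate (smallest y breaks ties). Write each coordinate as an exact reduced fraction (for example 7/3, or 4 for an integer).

1. After x ≥ 12: [(12,28/11) (14,2) (17,3) (19,5) (15,15) (14,16) (12,118/7)]
2. After x ≤ 20: [(12,28/11) (14,2) (17,3) (19,5) (15,15) (14,16) (12,118/7)]
3. After y ≥ 12: [(12,12) (81/5,12) (15,15) (14,16) (12,118/7)]
4. After y ≤ 17: [(12,12) (81/5,12) (15,15) (14,16) (12,118/7)]
5. Canonical ring: [(12,12) (81/5,12) (15,15) (14,16) (12,118/7)]

Clipped polygon: [(12,12) (81/5,12) (15,15) (14,16) (12,118/7)]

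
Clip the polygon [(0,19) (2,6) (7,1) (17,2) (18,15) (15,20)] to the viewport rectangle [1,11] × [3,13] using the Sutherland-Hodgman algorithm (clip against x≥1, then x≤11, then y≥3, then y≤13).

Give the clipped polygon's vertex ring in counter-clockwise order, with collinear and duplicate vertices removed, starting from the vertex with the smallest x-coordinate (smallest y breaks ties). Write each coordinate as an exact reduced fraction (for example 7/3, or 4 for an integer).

1. After x ≥ 1: [(1,286/15) (1,25/2) (2,6) (7,1) (17,2) (18,15) (15,20)]
2. After x ≤ 11: [(11,296/15) (1,286/15) (1,25/2) (2,6) (7,1) (11,7/5)]
3. After y ≥ 3: [(11,3) (11,296/15) (1,286/15) (1,25/2) (2,6) (5,3)]
4. After y ≤ 13: [(11,3) (11,13) (1,13) (1,25/2) (2,6) (5,3)]
5. Canonical ring: [(1,25/2) (2,6) (5,3) (11,3) (11,13) (1,13)]

Clipped polygon: [(1,25/2) (2,6) (5,3) (11,3) (11,13) (1,13)]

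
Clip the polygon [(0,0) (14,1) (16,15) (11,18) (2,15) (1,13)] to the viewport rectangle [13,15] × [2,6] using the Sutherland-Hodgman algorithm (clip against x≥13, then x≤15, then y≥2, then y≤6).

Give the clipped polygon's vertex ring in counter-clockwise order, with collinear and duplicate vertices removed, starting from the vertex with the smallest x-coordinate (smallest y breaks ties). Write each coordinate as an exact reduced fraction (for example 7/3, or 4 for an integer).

Clipped polygon: [(13,2) (99/7,2) (103/7,6) (13,6)]

1. After x ≥ 13: [(13,13/14) (14,1) (16,15) (13,84/5)]
2. After x ≤ 15: [(13,13/14) (14,1) (15,8) (15,78/5) (13,84/5)]
3. After y ≥ 2: [(13,2) (99/7,2) (15,8) (15,78/5) (13,84/5)]
4. After y ≤ 6: [(13,6) (13,2) (99/7,2) (103/7,6)]
5. Canonical ring: [(13,2) (99/7,2) (103/7,6) (13,6)]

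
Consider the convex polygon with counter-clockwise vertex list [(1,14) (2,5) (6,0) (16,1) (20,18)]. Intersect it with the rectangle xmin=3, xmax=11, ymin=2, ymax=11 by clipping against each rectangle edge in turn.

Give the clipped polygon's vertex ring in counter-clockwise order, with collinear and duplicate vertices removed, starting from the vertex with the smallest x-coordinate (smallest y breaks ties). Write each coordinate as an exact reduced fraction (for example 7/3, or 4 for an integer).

1. After x ≥ 3: [(3,274/19) (3,15/4) (6,0) (16,1) (20,18)]
2. After x ≤ 11: [(11,306/19) (3,274/19) (3,15/4) (6,0) (11,1/2)]
3. After y ≥ 2: [(11,2) (11,306/19) (3,274/19) (3,15/4) (22/5,2)]
4. After y ≤ 11: [(11,2) (11,11) (3,11) (3,15/4) (22/5,2)]
5. Canonical ring: [(3,15/4) (22/5,2) (11,2) (11,11) (3,11)]

Clipped polygon: [(3,15/4) (22/5,2) (11,2) (11,11) (3,11)]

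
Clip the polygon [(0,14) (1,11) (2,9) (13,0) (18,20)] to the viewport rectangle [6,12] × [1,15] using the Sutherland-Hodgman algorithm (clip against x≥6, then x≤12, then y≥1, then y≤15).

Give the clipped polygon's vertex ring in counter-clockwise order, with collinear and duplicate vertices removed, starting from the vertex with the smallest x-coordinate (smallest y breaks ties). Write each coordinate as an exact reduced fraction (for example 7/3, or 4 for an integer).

Clipped polygon: [(6,63/11) (106/9,1) (12,1) (12,15) (6,15)]

1. After x ≥ 6: [(6,16) (6,63/11) (13,0) (18,20)]
2. After x ≤ 12: [(12,18) (6,16) (6,63/11) (12,9/11)]
3. After y ≥ 1: [(12,1) (12,18) (6,16) (6,63/11) (106/9,1)]
4. After y ≤ 15: [(12,1) (12,15) (6,15) (6,63/11) (106/9,1)]
5. Canonical ring: [(6,63/11) (106/9,1) (12,1) (12,15) (6,15)]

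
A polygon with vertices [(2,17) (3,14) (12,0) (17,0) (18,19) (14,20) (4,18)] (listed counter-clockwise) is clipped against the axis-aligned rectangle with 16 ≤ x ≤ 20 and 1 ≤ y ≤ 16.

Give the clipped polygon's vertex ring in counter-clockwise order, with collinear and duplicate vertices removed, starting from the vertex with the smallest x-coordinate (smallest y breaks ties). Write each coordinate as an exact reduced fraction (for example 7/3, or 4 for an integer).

1. After x ≥ 16: [(16,0) (17,0) (18,19) (16,39/2)]
2. After x ≤ 20: [(16,0) (17,0) (18,19) (16,39/2)]
3. After y ≥ 1: [(16,1) (324/19,1) (18,19) (16,39/2)]
4. After y ≤ 16: [(16,16) (16,1) (324/19,1) (339/19,16)]
5. Canonical ring: [(16,1) (324/19,1) (339/19,16) (16,16)]

Clipped polygon: [(16,1) (324/19,1) (339/19,16) (16,16)]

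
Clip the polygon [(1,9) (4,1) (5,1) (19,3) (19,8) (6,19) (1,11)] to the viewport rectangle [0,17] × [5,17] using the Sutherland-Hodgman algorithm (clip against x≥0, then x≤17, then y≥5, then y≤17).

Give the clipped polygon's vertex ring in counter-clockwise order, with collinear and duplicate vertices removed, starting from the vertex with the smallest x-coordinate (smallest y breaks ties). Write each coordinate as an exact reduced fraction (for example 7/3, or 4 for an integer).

Clipped polygon: [(1,9) (5/2,5) (17,5) (17,126/13) (92/11,17) (19/4,17) (1,11)]

1. After x ≥ 0: [(1,9) (4,1) (5,1) (19,3) (19,8) (6,19) (1,11)]
2. After x ≤ 17: [(1,9) (4,1) (5,1) (17,19/7) (17,126/13) (6,19) (1,11)]
3. After y ≥ 5: [(1,9) (5/2,5) (17,5) (17,126/13) (6,19) (1,11)]
4. After y ≤ 17: [(1,9) (5/2,5) (17,5) (17,126/13) (92/11,17) (19/4,17) (1,11)]
5. Canonical ring: [(1,9) (5/2,5) (17,5) (17,126/13) (92/11,17) (19/4,17) (1,11)]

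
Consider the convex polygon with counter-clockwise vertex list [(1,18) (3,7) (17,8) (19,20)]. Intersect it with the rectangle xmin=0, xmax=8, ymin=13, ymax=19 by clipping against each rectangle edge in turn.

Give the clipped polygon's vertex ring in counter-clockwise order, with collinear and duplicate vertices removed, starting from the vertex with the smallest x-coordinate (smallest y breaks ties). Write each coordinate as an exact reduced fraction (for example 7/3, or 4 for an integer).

1. After x ≥ 0: [(1,18) (3,7) (17,8) (19,20)]
2. After x ≤ 8: [(8,169/9) (1,18) (3,7) (8,103/14)]
3. After y ≥ 13: [(8,13) (8,169/9) (1,18) (21/11,13)]
4. After y ≤ 19: [(8,13) (8,169/9) (1,18) (21/11,13)]
5. Canonical ring: [(1,18) (21/11,13) (8,13) (8,169/9)]

Clipped polygon: [(1,18) (21/11,13) (8,13) (8,169/9)]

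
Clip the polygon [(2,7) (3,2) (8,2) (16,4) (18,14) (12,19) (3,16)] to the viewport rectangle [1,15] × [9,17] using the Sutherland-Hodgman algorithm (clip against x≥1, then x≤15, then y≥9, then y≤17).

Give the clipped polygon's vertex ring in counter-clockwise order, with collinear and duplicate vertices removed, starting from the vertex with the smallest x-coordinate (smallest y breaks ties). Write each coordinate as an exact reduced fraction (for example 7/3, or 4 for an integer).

1. After x ≥ 1: [(2,7) (3,2) (8,2) (16,4) (18,14) (12,19) (3,16)]
2. After x ≤ 15: [(2,7) (3,2) (8,2) (15,15/4) (15,33/2) (12,19) (3,16)]
3. After y ≥ 9: [(20/9,9) (15,9) (15,33/2) (12,19) (3,16)]
4. After y ≤ 17: [(20/9,9) (15,9) (15,33/2) (72/5,17) (6,17) (3,16)]
5. Canonical ring: [(20/9,9) (15,9) (15,33/2) (72/5,17) (6,17) (3,16)]

Clipped polygon: [(20/9,9) (15,9) (15,33/2) (72/5,17) (6,17) (3,16)]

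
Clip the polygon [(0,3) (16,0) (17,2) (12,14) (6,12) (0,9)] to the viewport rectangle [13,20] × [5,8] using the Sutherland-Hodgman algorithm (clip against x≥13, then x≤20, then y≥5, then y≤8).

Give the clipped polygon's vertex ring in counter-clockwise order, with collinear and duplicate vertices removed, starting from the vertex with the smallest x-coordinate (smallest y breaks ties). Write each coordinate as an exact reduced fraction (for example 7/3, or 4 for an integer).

1. After x ≥ 13: [(13,9/16) (16,0) (17,2) (13,58/5)]
2. After x ≤ 20: [(13,9/16) (16,0) (17,2) (13,58/5)]
3. After y ≥ 5: [(13,5) (63/4,5) (13,58/5)]
4. After y ≤ 8: [(13,8) (13,5) (63/4,5) (29/2,8)]
5. Canonical ring: [(13,5) (63/4,5) (29/2,8) (13,8)]

Clipped polygon: [(13,5) (63/4,5) (29/2,8) (13,8)]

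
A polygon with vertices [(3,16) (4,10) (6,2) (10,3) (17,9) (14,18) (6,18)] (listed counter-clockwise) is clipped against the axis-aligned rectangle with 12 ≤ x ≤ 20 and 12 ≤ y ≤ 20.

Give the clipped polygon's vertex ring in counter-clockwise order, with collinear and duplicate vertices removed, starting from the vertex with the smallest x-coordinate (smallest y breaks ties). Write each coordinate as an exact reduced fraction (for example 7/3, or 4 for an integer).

1. After x ≥ 12: [(12,33/7) (17,9) (14,18) (12,18)]
2. After x ≤ 20: [(12,33/7) (17,9) (14,18) (12,18)]
3. After y ≥ 12: [(12,12) (16,12) (14,18) (12,18)]
4. After y ≤ 20: [(12,12) (16,12) (14,18) (12,18)]
5. Canonical ring: [(12,12) (16,12) (14,18) (12,18)]

Clipped polygon: [(12,12) (16,12) (14,18) (12,18)]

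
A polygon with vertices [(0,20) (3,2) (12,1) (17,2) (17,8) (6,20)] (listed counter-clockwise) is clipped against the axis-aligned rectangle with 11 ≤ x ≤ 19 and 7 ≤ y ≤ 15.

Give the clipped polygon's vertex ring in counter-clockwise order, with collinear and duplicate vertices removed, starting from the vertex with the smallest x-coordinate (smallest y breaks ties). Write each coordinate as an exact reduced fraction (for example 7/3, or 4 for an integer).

Clipped polygon: [(11,7) (17,7) (17,8) (11,160/11)]

1. After x ≥ 11: [(11,10/9) (12,1) (17,2) (17,8) (11,160/11)]
2. After x ≤ 19: [(11,10/9) (12,1) (17,2) (17,8) (11,160/11)]
3. After y ≥ 7: [(11,7) (17,7) (17,8) (11,160/11)]
4. After y ≤ 15: [(11,7) (17,7) (17,8) (11,160/11)]
5. Canonical ring: [(11,7) (17,7) (17,8) (11,160/11)]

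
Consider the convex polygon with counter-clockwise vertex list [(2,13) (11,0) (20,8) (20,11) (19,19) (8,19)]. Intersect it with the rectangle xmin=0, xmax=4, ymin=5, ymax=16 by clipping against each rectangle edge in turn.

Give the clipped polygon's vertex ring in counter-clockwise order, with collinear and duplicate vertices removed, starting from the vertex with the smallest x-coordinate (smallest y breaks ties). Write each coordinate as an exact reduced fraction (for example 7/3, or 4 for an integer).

Clipped polygon: [(2,13) (4,91/9) (4,15)]

1. After x ≥ 0: [(2,13) (11,0) (20,8) (20,11) (19,19) (8,19)]
2. After x ≤ 4: [(4,15) (2,13) (4,91/9)]
3. After y ≥ 5: [(4,15) (2,13) (4,91/9)]
4. After y ≤ 16: [(4,15) (2,13) (4,91/9)]
5. Canonical ring: [(2,13) (4,91/9) (4,15)]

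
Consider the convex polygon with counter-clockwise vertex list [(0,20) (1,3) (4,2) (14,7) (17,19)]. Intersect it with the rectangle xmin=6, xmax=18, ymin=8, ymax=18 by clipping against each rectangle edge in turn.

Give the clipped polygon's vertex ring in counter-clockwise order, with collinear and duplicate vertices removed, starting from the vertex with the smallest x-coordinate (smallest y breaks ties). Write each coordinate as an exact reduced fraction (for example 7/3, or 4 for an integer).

1. After x ≥ 6: [(6,334/17) (6,3) (14,7) (17,19)]
2. After x ≤ 18: [(6,334/17) (6,3) (14,7) (17,19)]
3. After y ≥ 8: [(6,334/17) (6,8) (57/4,8) (17,19)]
4. After y ≤ 18: [(6,18) (6,8) (57/4,8) (67/4,18)]
5. Canonical ring: [(6,8) (57/4,8) (67/4,18) (6,18)]

Clipped polygon: [(6,8) (57/4,8) (67/4,18) (6,18)]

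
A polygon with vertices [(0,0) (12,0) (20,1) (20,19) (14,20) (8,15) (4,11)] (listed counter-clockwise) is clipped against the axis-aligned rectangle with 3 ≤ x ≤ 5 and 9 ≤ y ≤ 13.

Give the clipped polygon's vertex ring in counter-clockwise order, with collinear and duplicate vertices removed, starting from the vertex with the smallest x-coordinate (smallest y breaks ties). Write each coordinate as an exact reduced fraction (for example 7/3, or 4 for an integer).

Clipped polygon: [(36/11,9) (5,9) (5,12) (4,11)]

1. After x ≥ 3: [(3,33/4) (3,0) (12,0) (20,1) (20,19) (14,20) (8,15) (4,11)]
2. After x ≤ 5: [(3,33/4) (3,0) (5,0) (5,12) (4,11)]
3. After y ≥ 9: [(36/11,9) (5,9) (5,12) (4,11)]
4. After y ≤ 13: [(36/11,9) (5,9) (5,12) (4,11)]
5. Canonical ring: [(36/11,9) (5,9) (5,12) (4,11)]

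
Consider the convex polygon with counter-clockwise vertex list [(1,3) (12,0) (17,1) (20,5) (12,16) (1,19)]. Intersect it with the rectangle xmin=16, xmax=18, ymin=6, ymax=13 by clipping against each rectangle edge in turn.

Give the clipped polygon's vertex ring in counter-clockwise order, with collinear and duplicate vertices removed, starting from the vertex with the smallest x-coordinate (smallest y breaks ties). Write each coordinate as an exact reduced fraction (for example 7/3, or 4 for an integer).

1. After x ≥ 16: [(16,4/5) (17,1) (20,5) (16,21/2)]
2. After x ≤ 18: [(16,4/5) (17,1) (18,7/3) (18,31/4) (16,21/2)]
3. After y ≥ 6: [(16,6) (18,6) (18,31/4) (16,21/2)]
4. After y ≤ 13: [(16,6) (18,6) (18,31/4) (16,21/2)]
5. Canonical ring: [(16,6) (18,6) (18,31/4) (16,21/2)]

Clipped polygon: [(16,6) (18,6) (18,31/4) (16,21/2)]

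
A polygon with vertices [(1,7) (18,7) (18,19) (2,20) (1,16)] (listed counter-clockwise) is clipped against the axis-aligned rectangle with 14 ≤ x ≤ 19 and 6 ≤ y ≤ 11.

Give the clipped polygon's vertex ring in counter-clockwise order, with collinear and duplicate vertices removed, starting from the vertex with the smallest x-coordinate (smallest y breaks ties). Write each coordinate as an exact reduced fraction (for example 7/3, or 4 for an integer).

Clipped polygon: [(14,7) (18,7) (18,11) (14,11)]

1. After x ≥ 14: [(14,7) (18,7) (18,19) (14,77/4)]
2. After x ≤ 19: [(14,7) (18,7) (18,19) (14,77/4)]
3. After y ≥ 6: [(14,7) (18,7) (18,19) (14,77/4)]
4. After y ≤ 11: [(14,11) (14,7) (18,7) (18,11)]
5. Canonical ring: [(14,7) (18,7) (18,11) (14,11)]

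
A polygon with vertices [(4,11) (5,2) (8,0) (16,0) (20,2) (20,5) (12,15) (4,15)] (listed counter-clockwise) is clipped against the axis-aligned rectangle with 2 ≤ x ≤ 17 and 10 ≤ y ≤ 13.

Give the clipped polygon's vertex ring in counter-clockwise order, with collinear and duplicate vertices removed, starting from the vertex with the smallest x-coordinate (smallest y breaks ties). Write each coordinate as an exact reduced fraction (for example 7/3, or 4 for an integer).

Clipped polygon: [(4,11) (37/9,10) (16,10) (68/5,13) (4,13)]

1. After x ≥ 2: [(4,11) (5,2) (8,0) (16,0) (20,2) (20,5) (12,15) (4,15)]
2. After x ≤ 17: [(4,11) (5,2) (8,0) (16,0) (17,1/2) (17,35/4) (12,15) (4,15)]
3. After y ≥ 10: [(4,11) (37/9,10) (16,10) (12,15) (4,15)]
4. After y ≤ 13: [(4,13) (4,11) (37/9,10) (16,10) (68/5,13)]
5. Canonical ring: [(4,11) (37/9,10) (16,10) (68/5,13) (4,13)]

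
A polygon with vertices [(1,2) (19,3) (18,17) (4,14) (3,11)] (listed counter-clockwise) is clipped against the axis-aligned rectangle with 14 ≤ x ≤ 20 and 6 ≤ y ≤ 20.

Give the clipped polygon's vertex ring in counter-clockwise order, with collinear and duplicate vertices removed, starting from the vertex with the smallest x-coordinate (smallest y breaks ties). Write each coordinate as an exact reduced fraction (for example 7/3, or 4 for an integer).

Clipped polygon: [(14,6) (263/14,6) (18,17) (14,113/7)]

1. After x ≥ 14: [(14,49/18) (19,3) (18,17) (14,113/7)]
2. After x ≤ 20: [(14,49/18) (19,3) (18,17) (14,113/7)]
3. After y ≥ 6: [(14,6) (263/14,6) (18,17) (14,113/7)]
4. After y ≤ 20: [(14,6) (263/14,6) (18,17) (14,113/7)]
5. Canonical ring: [(14,6) (263/14,6) (18,17) (14,113/7)]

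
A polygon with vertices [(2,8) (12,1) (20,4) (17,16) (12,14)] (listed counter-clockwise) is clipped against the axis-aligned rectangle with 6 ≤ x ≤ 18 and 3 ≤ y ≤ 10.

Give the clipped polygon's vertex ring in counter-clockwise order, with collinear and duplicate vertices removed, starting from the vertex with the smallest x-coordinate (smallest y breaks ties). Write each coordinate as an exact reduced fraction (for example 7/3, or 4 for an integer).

Clipped polygon: [(6,26/5) (64/7,3) (52/3,3) (18,13/4) (18,10) (6,10)]

1. After x ≥ 6: [(6,52/5) (6,26/5) (12,1) (20,4) (17,16) (12,14)]
2. After x ≤ 18: [(6,52/5) (6,26/5) (12,1) (18,13/4) (18,12) (17,16) (12,14)]
3. After y ≥ 3: [(6,52/5) (6,26/5) (64/7,3) (52/3,3) (18,13/4) (18,12) (17,16) (12,14)]
4. After y ≤ 10: [(6,10) (6,26/5) (64/7,3) (52/3,3) (18,13/4) (18,10)]
5. Canonical ring: [(6,26/5) (64/7,3) (52/3,3) (18,13/4) (18,10) (6,10)]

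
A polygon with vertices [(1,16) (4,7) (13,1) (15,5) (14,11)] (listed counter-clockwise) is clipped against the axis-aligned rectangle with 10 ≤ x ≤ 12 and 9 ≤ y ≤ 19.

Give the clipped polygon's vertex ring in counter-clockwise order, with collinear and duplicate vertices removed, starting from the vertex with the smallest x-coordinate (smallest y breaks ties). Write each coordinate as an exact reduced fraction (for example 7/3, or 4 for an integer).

Clipped polygon: [(10,9) (12,9) (12,153/13) (10,163/13)]

1. After x ≥ 10: [(10,163/13) (10,3) (13,1) (15,5) (14,11)]
2. After x ≤ 12: [(12,153/13) (10,163/13) (10,3) (12,5/3)]
3. After y ≥ 9: [(12,9) (12,153/13) (10,163/13) (10,9)]
4. After y ≤ 19: [(12,9) (12,153/13) (10,163/13) (10,9)]
5. Canonical ring: [(10,9) (12,9) (12,153/13) (10,163/13)]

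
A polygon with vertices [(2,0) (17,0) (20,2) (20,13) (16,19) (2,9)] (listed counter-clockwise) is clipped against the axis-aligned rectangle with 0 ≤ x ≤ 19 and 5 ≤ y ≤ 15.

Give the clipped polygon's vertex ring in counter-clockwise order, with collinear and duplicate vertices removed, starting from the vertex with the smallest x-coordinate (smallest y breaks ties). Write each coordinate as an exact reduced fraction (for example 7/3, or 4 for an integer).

Clipped polygon: [(2,5) (19,5) (19,29/2) (56/3,15) (52/5,15) (2,9)]

1. After x ≥ 0: [(2,0) (17,0) (20,2) (20,13) (16,19) (2,9)]
2. After x ≤ 19: [(2,0) (17,0) (19,4/3) (19,29/2) (16,19) (2,9)]
3. After y ≥ 5: [(2,5) (19,5) (19,29/2) (16,19) (2,9)]
4. After y ≤ 15: [(2,5) (19,5) (19,29/2) (56/3,15) (52/5,15) (2,9)]
5. Canonical ring: [(2,5) (19,5) (19,29/2) (56/3,15) (52/5,15) (2,9)]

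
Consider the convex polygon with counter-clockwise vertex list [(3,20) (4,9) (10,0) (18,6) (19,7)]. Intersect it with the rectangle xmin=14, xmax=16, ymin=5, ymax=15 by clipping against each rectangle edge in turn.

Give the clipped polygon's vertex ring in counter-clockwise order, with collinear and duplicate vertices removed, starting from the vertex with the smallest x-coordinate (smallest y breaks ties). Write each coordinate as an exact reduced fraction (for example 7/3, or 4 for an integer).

Clipped polygon: [(14,5) (16,5) (16,151/16) (14,177/16)]

1. After x ≥ 14: [(14,177/16) (14,3) (18,6) (19,7)]
2. After x ≤ 16: [(16,151/16) (14,177/16) (14,3) (16,9/2)]
3. After y ≥ 5: [(16,5) (16,151/16) (14,177/16) (14,5)]
4. After y ≤ 15: [(16,5) (16,151/16) (14,177/16) (14,5)]
5. Canonical ring: [(14,5) (16,5) (16,151/16) (14,177/16)]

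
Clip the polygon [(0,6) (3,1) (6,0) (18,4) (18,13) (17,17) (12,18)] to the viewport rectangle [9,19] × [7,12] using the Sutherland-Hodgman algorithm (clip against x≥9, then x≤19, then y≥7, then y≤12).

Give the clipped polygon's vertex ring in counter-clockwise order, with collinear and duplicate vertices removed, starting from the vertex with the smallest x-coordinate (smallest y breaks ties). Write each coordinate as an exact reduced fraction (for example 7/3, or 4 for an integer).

1. After x ≥ 9: [(9,15) (9,1) (18,4) (18,13) (17,17) (12,18)]
2. After x ≤ 19: [(9,15) (9,1) (18,4) (18,13) (17,17) (12,18)]
3. After y ≥ 7: [(9,15) (9,7) (18,7) (18,13) (17,17) (12,18)]
4. After y ≤ 12: [(9,12) (9,7) (18,7) (18,12)]
5. Canonical ring: [(9,7) (18,7) (18,12) (9,12)]

Clipped polygon: [(9,7) (18,7) (18,12) (9,12)]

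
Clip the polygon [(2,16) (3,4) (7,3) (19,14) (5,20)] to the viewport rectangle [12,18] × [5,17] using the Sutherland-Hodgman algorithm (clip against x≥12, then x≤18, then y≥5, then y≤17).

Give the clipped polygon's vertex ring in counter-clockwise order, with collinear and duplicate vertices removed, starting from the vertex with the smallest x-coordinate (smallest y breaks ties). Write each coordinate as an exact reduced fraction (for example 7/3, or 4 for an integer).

1. After x ≥ 12: [(12,91/12) (19,14) (12,17)]
2. After x ≤ 18: [(12,91/12) (18,157/12) (18,101/7) (12,17)]
3. After y ≥ 5: [(12,91/12) (18,157/12) (18,101/7) (12,17)]
4. After y ≤ 17: [(12,91/12) (18,157/12) (18,101/7) (12,17)]
5. Canonical ring: [(12,91/12) (18,157/12) (18,101/7) (12,17)]

Clipped polygon: [(12,91/12) (18,157/12) (18,101/7) (12,17)]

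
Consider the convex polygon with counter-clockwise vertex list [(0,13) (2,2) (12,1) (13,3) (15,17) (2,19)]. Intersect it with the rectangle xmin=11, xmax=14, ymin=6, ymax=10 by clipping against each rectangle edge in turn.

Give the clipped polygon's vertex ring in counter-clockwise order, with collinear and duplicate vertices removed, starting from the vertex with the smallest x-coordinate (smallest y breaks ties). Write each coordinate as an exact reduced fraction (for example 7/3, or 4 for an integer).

Clipped polygon: [(11,6) (94/7,6) (14,10) (11,10)]

1. After x ≥ 11: [(11,11/10) (12,1) (13,3) (15,17) (11,229/13)]
2. After x ≤ 14: [(11,11/10) (12,1) (13,3) (14,10) (14,223/13) (11,229/13)]
3. After y ≥ 6: [(11,6) (94/7,6) (14,10) (14,223/13) (11,229/13)]
4. After y ≤ 10: [(11,10) (11,6) (94/7,6) (14,10) (14,10)]
5. Canonical ring: [(11,6) (94/7,6) (14,10) (11,10)]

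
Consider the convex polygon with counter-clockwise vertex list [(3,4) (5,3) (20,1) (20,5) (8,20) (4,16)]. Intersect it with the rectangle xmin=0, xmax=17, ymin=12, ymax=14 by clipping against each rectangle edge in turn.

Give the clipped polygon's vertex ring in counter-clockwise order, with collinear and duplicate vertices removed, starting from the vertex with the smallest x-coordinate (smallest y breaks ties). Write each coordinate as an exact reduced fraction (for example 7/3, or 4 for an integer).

Clipped polygon: [(11/3,12) (72/5,12) (64/5,14) (23/6,14)]

1. After x ≥ 0: [(3,4) (5,3) (20,1) (20,5) (8,20) (4,16)]
2. After x ≤ 17: [(3,4) (5,3) (17,7/5) (17,35/4) (8,20) (4,16)]
3. After y ≥ 12: [(11/3,12) (72/5,12) (8,20) (4,16)]
4. After y ≤ 14: [(23/6,14) (11/3,12) (72/5,12) (64/5,14)]
5. Canonical ring: [(11/3,12) (72/5,12) (64/5,14) (23/6,14)]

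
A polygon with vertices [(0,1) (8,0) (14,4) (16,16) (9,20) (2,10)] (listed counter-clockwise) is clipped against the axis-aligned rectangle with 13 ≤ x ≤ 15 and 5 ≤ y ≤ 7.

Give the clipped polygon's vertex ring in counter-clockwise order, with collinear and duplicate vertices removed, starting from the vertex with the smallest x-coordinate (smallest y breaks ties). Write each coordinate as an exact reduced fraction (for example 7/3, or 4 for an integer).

1. After x ≥ 13: [(13,10/3) (14,4) (16,16) (13,124/7)]
2. After x ≤ 15: [(13,10/3) (14,4) (15,10) (15,116/7) (13,124/7)]
3. After y ≥ 5: [(13,5) (85/6,5) (15,10) (15,116/7) (13,124/7)]
4. After y ≤ 7: [(13,7) (13,5) (85/6,5) (29/2,7)]
5. Canonical ring: [(13,5) (85/6,5) (29/2,7) (13,7)]

Clipped polygon: [(13,5) (85/6,5) (29/2,7) (13,7)]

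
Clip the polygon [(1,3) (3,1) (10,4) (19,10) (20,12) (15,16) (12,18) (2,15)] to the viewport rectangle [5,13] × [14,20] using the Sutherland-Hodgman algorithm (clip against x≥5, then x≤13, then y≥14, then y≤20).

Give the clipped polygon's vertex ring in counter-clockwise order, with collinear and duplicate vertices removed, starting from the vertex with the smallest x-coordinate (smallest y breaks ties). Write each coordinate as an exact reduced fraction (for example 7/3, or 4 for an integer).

Clipped polygon: [(5,14) (13,14) (13,52/3) (12,18) (5,159/10)]

1. After x ≥ 5: [(5,13/7) (10,4) (19,10) (20,12) (15,16) (12,18) (5,159/10)]
2. After x ≤ 13: [(5,13/7) (10,4) (13,6) (13,52/3) (12,18) (5,159/10)]
3. After y ≥ 14: [(5,14) (13,14) (13,52/3) (12,18) (5,159/10)]
4. After y ≤ 20: [(5,14) (13,14) (13,52/3) (12,18) (5,159/10)]
5. Canonical ring: [(5,14) (13,14) (13,52/3) (12,18) (5,159/10)]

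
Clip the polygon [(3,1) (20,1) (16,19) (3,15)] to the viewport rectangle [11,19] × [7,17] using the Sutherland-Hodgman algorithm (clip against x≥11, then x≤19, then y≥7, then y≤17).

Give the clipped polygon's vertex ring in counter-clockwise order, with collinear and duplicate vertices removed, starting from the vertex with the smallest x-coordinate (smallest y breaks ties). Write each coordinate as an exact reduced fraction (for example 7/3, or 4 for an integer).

1. After x ≥ 11: [(11,1) (20,1) (16,19) (11,227/13)]
2. After x ≤ 19: [(11,1) (19,1) (19,11/2) (16,19) (11,227/13)]
3. After y ≥ 7: [(11,7) (56/3,7) (16,19) (11,227/13)]
4. After y ≤ 17: [(11,17) (11,7) (56/3,7) (148/9,17)]
5. Canonical ring: [(11,7) (56/3,7) (148/9,17) (11,17)]

Clipped polygon: [(11,7) (56/3,7) (148/9,17) (11,17)]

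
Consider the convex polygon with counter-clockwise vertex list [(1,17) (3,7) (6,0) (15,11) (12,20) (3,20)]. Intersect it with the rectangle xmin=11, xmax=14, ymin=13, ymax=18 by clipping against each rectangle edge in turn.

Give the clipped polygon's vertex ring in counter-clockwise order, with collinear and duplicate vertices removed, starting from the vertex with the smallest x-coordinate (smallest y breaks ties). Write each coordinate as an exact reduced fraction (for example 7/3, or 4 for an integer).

Clipped polygon: [(11,13) (14,13) (14,14) (38/3,18) (11,18)]

1. After x ≥ 11: [(11,55/9) (15,11) (12,20) (11,20)]
2. After x ≤ 14: [(11,55/9) (14,88/9) (14,14) (12,20) (11,20)]
3. After y ≥ 13: [(11,13) (14,13) (14,14) (12,20) (11,20)]
4. After y ≤ 18: [(11,18) (11,13) (14,13) (14,14) (38/3,18)]
5. Canonical ring: [(11,13) (14,13) (14,14) (38/3,18) (11,18)]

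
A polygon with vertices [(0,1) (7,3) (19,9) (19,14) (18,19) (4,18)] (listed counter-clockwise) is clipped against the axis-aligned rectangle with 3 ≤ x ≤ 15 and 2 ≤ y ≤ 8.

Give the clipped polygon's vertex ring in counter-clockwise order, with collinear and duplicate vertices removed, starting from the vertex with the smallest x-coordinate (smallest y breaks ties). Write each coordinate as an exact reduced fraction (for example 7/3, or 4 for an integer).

Clipped polygon: [(3,2) (7/2,2) (7,3) (15,7) (15,8) (3,8)]

1. After x ≥ 3: [(3,55/4) (3,13/7) (7,3) (19,9) (19,14) (18,19) (4,18)]
2. After x ≤ 15: [(3,55/4) (3,13/7) (7,3) (15,7) (15,263/14) (4,18)]
3. After y ≥ 2: [(3,55/4) (3,2) (7/2,2) (7,3) (15,7) (15,263/14) (4,18)]
4. After y ≤ 8: [(3,8) (3,2) (7/2,2) (7,3) (15,7) (15,8)]
5. Canonical ring: [(3,2) (7/2,2) (7,3) (15,7) (15,8) (3,8)]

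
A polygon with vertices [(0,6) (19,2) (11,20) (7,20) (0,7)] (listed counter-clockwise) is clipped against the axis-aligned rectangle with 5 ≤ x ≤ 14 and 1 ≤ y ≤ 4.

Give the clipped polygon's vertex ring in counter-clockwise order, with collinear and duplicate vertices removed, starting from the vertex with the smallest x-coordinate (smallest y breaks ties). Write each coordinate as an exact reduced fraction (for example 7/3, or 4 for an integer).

1. After x ≥ 5: [(5,94/19) (19,2) (11,20) (7,20) (5,114/7)]
2. After x ≤ 14: [(5,94/19) (14,58/19) (14,53/4) (11,20) (7,20) (5,114/7)]
3. After y ≥ 1: [(5,94/19) (14,58/19) (14,53/4) (11,20) (7,20) (5,114/7)]
4. After y ≤ 4: [(19/2,4) (14,58/19) (14,4)]
5. Canonical ring: [(19/2,4) (14,58/19) (14,4)]

Clipped polygon: [(19/2,4) (14,58/19) (14,4)]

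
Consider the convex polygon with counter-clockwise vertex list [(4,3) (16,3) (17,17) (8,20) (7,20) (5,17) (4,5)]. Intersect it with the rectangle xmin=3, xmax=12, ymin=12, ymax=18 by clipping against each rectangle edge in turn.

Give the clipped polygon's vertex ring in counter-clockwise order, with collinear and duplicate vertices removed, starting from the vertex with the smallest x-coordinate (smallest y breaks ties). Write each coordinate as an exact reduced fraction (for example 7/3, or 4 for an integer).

Clipped polygon: [(55/12,12) (12,12) (12,18) (17/3,18) (5,17)]

1. After x ≥ 3: [(4,3) (16,3) (17,17) (8,20) (7,20) (5,17) (4,5)]
2. After x ≤ 12: [(4,3) (12,3) (12,56/3) (8,20) (7,20) (5,17) (4,5)]
3. After y ≥ 12: [(12,12) (12,56/3) (8,20) (7,20) (5,17) (55/12,12)]
4. After y ≤ 18: [(12,12) (12,18) (17/3,18) (5,17) (55/12,12)]
5. Canonical ring: [(55/12,12) (12,12) (12,18) (17/3,18) (5,17)]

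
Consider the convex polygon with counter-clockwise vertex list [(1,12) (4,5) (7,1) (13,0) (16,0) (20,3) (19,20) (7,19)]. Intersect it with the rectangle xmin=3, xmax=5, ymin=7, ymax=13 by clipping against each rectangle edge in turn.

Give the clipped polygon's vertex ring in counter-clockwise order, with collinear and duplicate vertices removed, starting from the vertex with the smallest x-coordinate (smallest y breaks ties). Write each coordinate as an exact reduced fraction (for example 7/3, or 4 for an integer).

1. After x ≥ 3: [(3,43/3) (3,22/3) (4,5) (7,1) (13,0) (16,0) (20,3) (19,20) (7,19)]
2. After x ≤ 5: [(5,50/3) (3,43/3) (3,22/3) (4,5) (5,11/3)]
3. After y ≥ 7: [(5,7) (5,50/3) (3,43/3) (3,22/3) (22/7,7)]
4. After y ≤ 13: [(5,7) (5,13) (3,13) (3,22/3) (22/7,7)]
5. Canonical ring: [(3,22/3) (22/7,7) (5,7) (5,13) (3,13)]

Clipped polygon: [(3,22/3) (22/7,7) (5,7) (5,13) (3,13)]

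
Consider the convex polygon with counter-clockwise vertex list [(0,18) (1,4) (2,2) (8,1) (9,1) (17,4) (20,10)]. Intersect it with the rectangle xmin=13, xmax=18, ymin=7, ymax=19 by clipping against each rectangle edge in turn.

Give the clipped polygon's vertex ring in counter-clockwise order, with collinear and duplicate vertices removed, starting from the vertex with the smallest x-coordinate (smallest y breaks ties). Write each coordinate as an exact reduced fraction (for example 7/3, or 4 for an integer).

Clipped polygon: [(13,7) (18,7) (18,54/5) (13,64/5)]

1. After x ≥ 13: [(13,64/5) (13,5/2) (17,4) (20,10)]
2. After x ≤ 18: [(18,54/5) (13,64/5) (13,5/2) (17,4) (18,6)]
3. After y ≥ 7: [(18,7) (18,54/5) (13,64/5) (13,7)]
4. After y ≤ 19: [(18,7) (18,54/5) (13,64/5) (13,7)]
5. Canonical ring: [(13,7) (18,7) (18,54/5) (13,64/5)]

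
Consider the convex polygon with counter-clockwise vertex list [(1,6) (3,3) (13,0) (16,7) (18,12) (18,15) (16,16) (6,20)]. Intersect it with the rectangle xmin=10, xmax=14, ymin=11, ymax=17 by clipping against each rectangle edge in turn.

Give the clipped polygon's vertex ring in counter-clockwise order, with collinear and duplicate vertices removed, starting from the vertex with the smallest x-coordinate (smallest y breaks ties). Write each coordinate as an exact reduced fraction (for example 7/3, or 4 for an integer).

Clipped polygon: [(10,11) (14,11) (14,84/5) (27/2,17) (10,17)]

1. After x ≥ 10: [(10,9/10) (13,0) (16,7) (18,12) (18,15) (16,16) (10,92/5)]
2. After x ≤ 14: [(10,9/10) (13,0) (14,7/3) (14,84/5) (10,92/5)]
3. After y ≥ 11: [(10,11) (14,11) (14,84/5) (10,92/5)]
4. After y ≤ 17: [(10,17) (10,11) (14,11) (14,84/5) (27/2,17)]
5. Canonical ring: [(10,11) (14,11) (14,84/5) (27/2,17) (10,17)]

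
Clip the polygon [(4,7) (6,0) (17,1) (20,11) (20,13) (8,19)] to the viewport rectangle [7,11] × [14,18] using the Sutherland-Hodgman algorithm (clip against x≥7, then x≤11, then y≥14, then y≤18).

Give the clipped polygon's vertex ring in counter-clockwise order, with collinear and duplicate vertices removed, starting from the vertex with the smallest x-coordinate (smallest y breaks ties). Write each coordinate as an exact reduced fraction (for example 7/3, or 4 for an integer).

Clipped polygon: [(7,14) (11,14) (11,35/2) (10,18) (23/3,18) (7,16)]

1. After x ≥ 7: [(7,16) (7,1/11) (17,1) (20,11) (20,13) (8,19)]
2. After x ≤ 11: [(7,16) (7,1/11) (11,5/11) (11,35/2) (8,19)]
3. After y ≥ 14: [(7,16) (7,14) (11,14) (11,35/2) (8,19)]
4. After y ≤ 18: [(23/3,18) (7,16) (7,14) (11,14) (11,35/2) (10,18)]
5. Canonical ring: [(7,14) (11,14) (11,35/2) (10,18) (23/3,18) (7,16)]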